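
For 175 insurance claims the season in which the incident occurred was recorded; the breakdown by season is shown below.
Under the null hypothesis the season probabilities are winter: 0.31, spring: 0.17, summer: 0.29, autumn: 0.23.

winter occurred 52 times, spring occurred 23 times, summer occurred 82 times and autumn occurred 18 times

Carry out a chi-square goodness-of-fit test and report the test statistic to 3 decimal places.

33.167

Expected counts E_i = n·p_i: 175×0.31 = 54.25, 175×0.17 = 29.75, 175×0.29 = 50.75, 175×0.23 = 40.25.
χ² = (52−54.25)²/54.25 + (23−29.75)²/29.75 + (82−50.75)²/50.75 + (18−40.25)²/40.25
   = 0.0933 + 1.5315 + 19.2426 + 12.2997
Sum = 33.167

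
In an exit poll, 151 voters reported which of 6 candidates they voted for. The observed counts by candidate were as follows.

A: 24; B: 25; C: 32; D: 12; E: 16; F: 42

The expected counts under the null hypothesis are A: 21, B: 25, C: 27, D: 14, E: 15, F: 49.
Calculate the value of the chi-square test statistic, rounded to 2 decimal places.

2.71

A: (24 − 21)²/21 = 9/21 = 0.429
B: (25 − 25)²/25 = 0/25 = 0.000
C: (32 − 27)²/27 = 25/27 = 0.926
D: (12 − 14)²/14 = 4/14 = 0.286
E: (16 − 15)²/15 = 1/15 = 0.067
F: (42 − 49)²/49 = 49/49 = 1.000
Sum = 2.71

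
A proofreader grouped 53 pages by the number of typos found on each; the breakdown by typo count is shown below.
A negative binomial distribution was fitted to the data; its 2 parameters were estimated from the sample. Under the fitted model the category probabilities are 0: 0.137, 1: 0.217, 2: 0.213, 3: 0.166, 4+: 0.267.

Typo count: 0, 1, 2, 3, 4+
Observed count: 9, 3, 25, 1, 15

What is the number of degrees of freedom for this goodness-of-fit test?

There are k = 5 categories and 2 parameters estimated from the data, so df = 5 − 1 − 2 = 2.

2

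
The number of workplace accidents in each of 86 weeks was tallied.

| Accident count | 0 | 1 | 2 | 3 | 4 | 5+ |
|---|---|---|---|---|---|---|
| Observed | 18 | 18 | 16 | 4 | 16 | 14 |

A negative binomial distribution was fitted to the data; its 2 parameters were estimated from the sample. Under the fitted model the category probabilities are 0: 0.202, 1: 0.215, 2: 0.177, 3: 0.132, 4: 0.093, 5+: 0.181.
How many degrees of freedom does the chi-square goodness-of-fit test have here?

3

There are k = 6 categories and 2 parameters estimated from the data, so df = 6 − 1 − 2 = 3.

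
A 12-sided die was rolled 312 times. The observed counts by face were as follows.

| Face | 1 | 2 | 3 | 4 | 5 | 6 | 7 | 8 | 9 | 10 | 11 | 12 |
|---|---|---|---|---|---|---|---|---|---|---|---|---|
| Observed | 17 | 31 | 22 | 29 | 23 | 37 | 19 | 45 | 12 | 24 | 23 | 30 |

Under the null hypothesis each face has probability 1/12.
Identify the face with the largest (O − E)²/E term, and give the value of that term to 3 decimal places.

8, 13.885

Expected count for each of the 12 categories: 312/12 = 26.
χ² = (17−26)²/26 + (31−26)²/26 + (22−26)²/26 + (29−26)²/26 + (23−26)²/26 + (37−26)²/26 + (19−26)²/26 + (45−26)²/26 + (12−26)²/26 + (24−26)²/26 + (23−26)²/26 + (30−26)²/26
   = 3.1154 + 0.9615 + 0.6154 + 0.3462 + 0.3462 + 4.6538 + 1.8846 + 13.8846 + 7.5385 + 0.1538 + 0.3462 + 0.6154
The largest term is for 8: 13.885.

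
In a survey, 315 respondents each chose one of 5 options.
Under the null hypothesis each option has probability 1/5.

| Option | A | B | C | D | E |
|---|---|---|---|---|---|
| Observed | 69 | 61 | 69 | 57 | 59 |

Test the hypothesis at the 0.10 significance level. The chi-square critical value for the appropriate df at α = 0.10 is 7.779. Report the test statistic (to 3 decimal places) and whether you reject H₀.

Expected count for each of the 5 categories: 315/5 = 63.
χ² = (69−63)²/63 + (61−63)²/63 + (69−63)²/63 + (57−63)²/63 + (59−63)²/63
   = 0.5714 + 0.0635 + 0.5714 + 0.5714 + 0.2540
Sum = 2.032
df = 4. Since 2.032 < 7.779, we do not reject H₀.

2.032; do not reject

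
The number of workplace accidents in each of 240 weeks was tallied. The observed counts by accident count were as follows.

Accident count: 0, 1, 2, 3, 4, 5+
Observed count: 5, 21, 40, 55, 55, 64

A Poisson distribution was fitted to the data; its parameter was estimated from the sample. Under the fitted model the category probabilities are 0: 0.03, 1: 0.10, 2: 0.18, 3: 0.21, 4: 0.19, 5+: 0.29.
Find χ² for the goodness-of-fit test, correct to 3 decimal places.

4.092

Expected counts E_i = n·p_i: 240×0.03 = 7.2, 240×0.10 = 24, 240×0.18 = 43.2, 240×0.21 = 50.4, 240×0.19 = 45.6, 240×0.29 = 69.6.
χ² = (5−7.2)²/7.2 + (21−24)²/24 + (40−43.2)²/43.2 + (55−50.4)²/50.4 + (55−45.6)²/45.6 + (64−69.6)²/69.6
   = 0.6722 + 0.3750 + 0.2370 + 0.4198 + 1.9377 + 0.4506
Sum = 4.092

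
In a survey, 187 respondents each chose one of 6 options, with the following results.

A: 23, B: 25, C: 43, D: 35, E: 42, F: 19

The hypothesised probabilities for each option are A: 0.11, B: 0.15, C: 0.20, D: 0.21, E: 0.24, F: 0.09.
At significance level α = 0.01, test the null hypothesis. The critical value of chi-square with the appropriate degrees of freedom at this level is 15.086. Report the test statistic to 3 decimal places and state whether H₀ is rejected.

2.386; do not reject

Expected counts E_i = n·p_i: 187×0.11 = 20.57, 187×0.15 = 28.05, 187×0.20 = 37.4, 187×0.21 = 39.27, 187×0.24 = 44.88, 187×0.09 = 16.83.
A: (23 − 20.57)²/20.57 = 5.9049/20.57 = 0.2871
B: (25 − 28.05)²/28.05 = 9.3025/28.05 = 0.3316
C: (43 − 37.4)²/37.4 = 31.36/37.4 = 0.8385
D: (35 − 39.27)²/39.27 = 18.2329/39.27 = 0.4643
E: (42 − 44.88)²/44.88 = 8.2944/44.88 = 0.1848
F: (19 − 16.83)²/16.83 = 4.7089/16.83 = 0.2798
Sum = 2.386
df = 5. Since 2.386 < 15.086, we do not reject H₀.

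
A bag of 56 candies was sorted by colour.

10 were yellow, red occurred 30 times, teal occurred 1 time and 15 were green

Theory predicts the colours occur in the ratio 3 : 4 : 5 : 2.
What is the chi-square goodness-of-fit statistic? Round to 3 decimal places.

Ratio total = 14. Expected counts: 56×3/14 = 12, 56×4/14 = 16, 56×5/14 = 20, 56×2/14 = 8.
χ² = (10−12)²/12 + (30−16)²/16 + (1−20)²/20 + (15−8)²/8
   = 0.3333 + 12.2500 + 18.0500 + 6.1250
Sum = 36.758

36.758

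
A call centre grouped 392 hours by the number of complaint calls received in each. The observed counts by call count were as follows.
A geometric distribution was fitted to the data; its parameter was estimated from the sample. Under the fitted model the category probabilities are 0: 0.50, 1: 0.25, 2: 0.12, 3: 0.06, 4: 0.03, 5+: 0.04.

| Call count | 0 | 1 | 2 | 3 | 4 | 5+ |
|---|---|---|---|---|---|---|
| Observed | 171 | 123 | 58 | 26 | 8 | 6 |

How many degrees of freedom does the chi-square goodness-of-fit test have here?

There are k = 6 categories and 1 parameter estimated from the data, so df = 6 − 1 − 1 = 4.

4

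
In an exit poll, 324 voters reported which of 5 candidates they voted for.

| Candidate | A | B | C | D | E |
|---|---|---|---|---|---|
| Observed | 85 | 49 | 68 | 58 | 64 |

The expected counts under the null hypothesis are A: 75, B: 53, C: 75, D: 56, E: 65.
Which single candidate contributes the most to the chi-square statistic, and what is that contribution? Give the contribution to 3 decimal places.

χ² = (85−75)²/75 + (49−53)²/53 + (68−75)²/75 + (58−56)²/56 + (64−65)²/65
   = 1.3333 + 0.3019 + 0.6533 + 0.0714 + 0.0154
The largest term is for A: 1.333.

A, 1.333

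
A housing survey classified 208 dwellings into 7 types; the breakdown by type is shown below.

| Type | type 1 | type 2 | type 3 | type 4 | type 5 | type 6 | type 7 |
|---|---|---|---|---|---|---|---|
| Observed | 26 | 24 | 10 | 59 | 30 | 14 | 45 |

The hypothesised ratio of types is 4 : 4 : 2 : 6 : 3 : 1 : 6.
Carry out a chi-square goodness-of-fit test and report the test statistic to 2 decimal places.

14.08

Ratio total = 26. Expected counts: 208×4/26 = 32, 208×4/26 = 32, 208×2/26 = 16, 208×6/26 = 48, 208×3/26 = 24, 208×1/26 = 8, 208×6/26 = 48.
χ² = (26−32)²/32 + (24−32)²/32 + (10−16)²/16 + (59−48)²/48 + (30−24)²/24 + (14−8)²/8 + (45−48)²/48
   = 1.125 + 2.000 + 2.250 + 2.521 + 1.500 + 4.500 + 0.188
Sum = 14.08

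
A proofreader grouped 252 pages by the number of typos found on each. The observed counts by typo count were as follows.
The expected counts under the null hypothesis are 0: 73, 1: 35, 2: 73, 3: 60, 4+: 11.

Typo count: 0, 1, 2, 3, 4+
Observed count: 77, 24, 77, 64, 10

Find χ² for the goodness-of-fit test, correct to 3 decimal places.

4.253

χ² = (77−73)²/73 + (24−35)²/35 + (77−73)²/73 + (64−60)²/60 + (10−11)²/11
   = 0.2192 + 3.4571 + 0.2192 + 0.2667 + 0.0909
Sum = 4.253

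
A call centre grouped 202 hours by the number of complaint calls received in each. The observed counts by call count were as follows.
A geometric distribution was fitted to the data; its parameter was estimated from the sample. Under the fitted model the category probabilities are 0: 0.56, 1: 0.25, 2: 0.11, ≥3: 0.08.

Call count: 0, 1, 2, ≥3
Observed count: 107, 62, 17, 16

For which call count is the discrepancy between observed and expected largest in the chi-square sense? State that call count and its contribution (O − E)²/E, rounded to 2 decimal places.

1, 2.62

Expected counts E_i = n·p_i: 202×0.56 = 113.12, 202×0.25 = 50.5, 202×0.11 = 22.22, 202×0.08 = 16.16.
0: (107 − 113.12)²/113.12 = 37.4544/113.12 = 0.331
1: (62 − 50.5)²/50.5 = 132.25/50.5 = 2.619
2: (17 − 22.22)²/22.22 = 27.2484/22.22 = 1.226
≥3: (16 − 16.16)²/16.16 = 0.0256/16.16 = 0.002
The largest term is for 1: 2.62.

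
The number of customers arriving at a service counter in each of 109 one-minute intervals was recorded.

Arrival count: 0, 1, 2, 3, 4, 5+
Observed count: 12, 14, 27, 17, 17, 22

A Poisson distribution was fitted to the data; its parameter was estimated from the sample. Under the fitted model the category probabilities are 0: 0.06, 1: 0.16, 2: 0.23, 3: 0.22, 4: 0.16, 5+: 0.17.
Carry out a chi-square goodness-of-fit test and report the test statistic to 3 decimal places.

Expected counts E_i = n·p_i: 109×0.06 = 6.54, 109×0.16 = 17.44, 109×0.23 = 25.07, 109×0.22 = 23.98, 109×0.16 = 17.44, 109×0.17 = 18.53.
cat         O        E   (O−E)²/E
0          12     6.54     4.5583
1          14    17.44     0.6785
2          27    25.07     0.1486
3          17    23.98     2.0317
4          17    17.44     0.0111
5+         22    18.53     0.6498
Sum = 8.078

8.078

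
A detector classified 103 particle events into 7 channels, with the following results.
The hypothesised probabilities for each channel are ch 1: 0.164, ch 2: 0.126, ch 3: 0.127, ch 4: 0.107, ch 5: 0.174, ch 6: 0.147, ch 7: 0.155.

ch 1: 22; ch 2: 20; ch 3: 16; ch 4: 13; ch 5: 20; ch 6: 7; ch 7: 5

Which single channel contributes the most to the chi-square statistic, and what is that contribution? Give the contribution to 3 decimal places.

Expected counts E_i = n·p_i: 103×0.164 = 16.892, 103×0.126 = 12.978, 103×0.127 = 13.081, 103×0.107 = 11.021, 103×0.174 = 17.922, 103×0.147 = 15.141, 103×0.155 = 15.965.
cat         O        E   (O−E)²/E
ch 1       22   16.892     1.5446
ch 2       20   12.978     3.7994
ch 3       16   13.081     0.6514
ch 4       13   11.021     0.3554
ch 5       20   17.922     0.2409
ch 6        7   15.141     4.3772
ch 7        5   15.965     7.5309
The largest term is for ch 7: 7.531.

ch 7, 7.531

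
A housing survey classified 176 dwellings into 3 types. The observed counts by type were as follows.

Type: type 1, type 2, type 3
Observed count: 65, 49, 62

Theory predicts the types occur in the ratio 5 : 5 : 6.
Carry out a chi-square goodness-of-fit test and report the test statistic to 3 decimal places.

Ratio total = 16. Expected counts: 176×5/16 = 55, 176×5/16 = 55, 176×6/16 = 66.
type 1: (65 − 55)²/55 = 100/55 = 1.8182
type 2: (49 − 55)²/55 = 36/55 = 0.6545
type 3: (62 − 66)²/66 = 16/66 = 0.2424
Sum = 2.715

2.715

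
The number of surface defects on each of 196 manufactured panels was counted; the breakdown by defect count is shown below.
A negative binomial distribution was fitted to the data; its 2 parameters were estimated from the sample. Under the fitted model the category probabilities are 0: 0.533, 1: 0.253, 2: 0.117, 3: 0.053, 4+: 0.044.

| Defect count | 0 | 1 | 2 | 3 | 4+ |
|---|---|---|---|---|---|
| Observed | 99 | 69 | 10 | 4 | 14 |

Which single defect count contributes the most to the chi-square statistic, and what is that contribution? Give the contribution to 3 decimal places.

Expected counts E_i = n·p_i: 196×0.533 = 104.468, 196×0.253 = 49.588, 196×0.117 = 22.932, 196×0.053 = 10.388, 196×0.044 = 8.624.
χ² = (99−104.468)²/104.468 + (69−49.588)²/49.588 + (10−22.932)²/22.932 + (4−10.388)²/10.388 + (14−8.624)²/8.624
   = 0.2862 + 7.5991 + 7.2927 + 3.9282 + 3.3513
The largest term is for 1: 7.599.

1, 7.599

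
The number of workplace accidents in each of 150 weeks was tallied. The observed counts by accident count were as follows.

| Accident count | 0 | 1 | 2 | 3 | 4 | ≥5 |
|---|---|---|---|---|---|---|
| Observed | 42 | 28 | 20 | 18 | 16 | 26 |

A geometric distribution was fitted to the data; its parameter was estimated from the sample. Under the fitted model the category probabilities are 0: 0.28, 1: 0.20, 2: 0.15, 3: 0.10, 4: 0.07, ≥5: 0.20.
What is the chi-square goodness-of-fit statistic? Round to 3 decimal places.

Expected counts E_i = n·p_i: 150×0.28 = 42, 150×0.20 = 30, 150×0.15 = 22.5, 150×0.10 = 15, 150×0.07 = 10.5, 150×0.20 = 30.
χ² = (42−42)²/42 + (28−30)²/30 + (20−22.5)²/22.5 + (18−15)²/15 + (16−10.5)²/10.5 + (26−30)²/30
   = 0.0000 + 0.1333 + 0.2778 + 0.6000 + 2.8810 + 0.5333
Sum = 4.425

4.425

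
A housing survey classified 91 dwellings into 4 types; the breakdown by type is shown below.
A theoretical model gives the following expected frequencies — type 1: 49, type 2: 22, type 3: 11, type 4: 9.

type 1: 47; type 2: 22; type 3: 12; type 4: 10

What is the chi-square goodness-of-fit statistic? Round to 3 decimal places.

0.284

cat         O        E   (O−E)²/E
type 1     47       49     0.0816
type 2     22       22     0.0000
type 3     12       11     0.0909
type 4     10        9     0.1111
Sum = 0.284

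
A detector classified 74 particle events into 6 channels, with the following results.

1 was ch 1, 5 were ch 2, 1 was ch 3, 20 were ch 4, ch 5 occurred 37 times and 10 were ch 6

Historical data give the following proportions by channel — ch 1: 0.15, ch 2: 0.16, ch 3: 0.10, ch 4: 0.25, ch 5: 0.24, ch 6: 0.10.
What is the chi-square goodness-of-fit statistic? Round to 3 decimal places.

Expected counts E_i = n·p_i: 74×0.15 = 11.1, 74×0.16 = 11.84, 74×0.10 = 7.4, 74×0.25 = 18.5, 74×0.24 = 17.76, 74×0.10 = 7.4.
χ² = (1−11.1)²/11.1 + (5−11.84)²/11.84 + (1−7.4)²/7.4 + (20−18.5)²/18.5 + (37−17.76)²/17.76 + (10−7.4)²/7.4
   = 9.1901 + 3.9515 + 5.5351 + 0.1216 + 20.8433 + 0.9135
Sum = 40.555

40.555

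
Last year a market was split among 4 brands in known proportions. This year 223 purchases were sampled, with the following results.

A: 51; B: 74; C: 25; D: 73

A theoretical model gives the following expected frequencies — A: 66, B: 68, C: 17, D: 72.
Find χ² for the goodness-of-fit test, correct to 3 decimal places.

7.717

cat         O        E   (O−E)²/E
A          51       66     3.4091
B          74       68     0.5294
C          25       17     3.7647
D          73       72     0.0139
Sum = 7.717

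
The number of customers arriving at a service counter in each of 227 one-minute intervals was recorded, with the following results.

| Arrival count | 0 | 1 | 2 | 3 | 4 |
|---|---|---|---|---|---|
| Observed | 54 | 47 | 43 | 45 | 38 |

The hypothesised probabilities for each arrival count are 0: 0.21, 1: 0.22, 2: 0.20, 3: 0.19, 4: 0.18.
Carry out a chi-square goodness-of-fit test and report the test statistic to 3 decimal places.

1.422

Expected counts E_i = n·p_i: 227×0.21 = 47.67, 227×0.22 = 49.94, 227×0.20 = 45.4, 227×0.19 = 43.13, 227×0.18 = 40.86.
χ² = (54−47.67)²/47.67 + (47−49.94)²/49.94 + (43−45.4)²/45.4 + (45−43.13)²/43.13 + (38−40.86)²/40.86
   = 0.8405 + 0.1731 + 0.1269 + 0.0811 + 0.2002
Sum = 1.422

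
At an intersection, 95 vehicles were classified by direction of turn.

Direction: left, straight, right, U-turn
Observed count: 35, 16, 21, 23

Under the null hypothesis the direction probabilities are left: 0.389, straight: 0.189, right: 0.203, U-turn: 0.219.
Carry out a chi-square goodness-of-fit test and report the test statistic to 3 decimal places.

0.700

Expected counts E_i = n·p_i: 95×0.389 = 36.955, 95×0.189 = 17.955, 95×0.203 = 19.285, 95×0.219 = 20.805.
left: (35 − 36.955)²/36.955 = 3.822025/36.955 = 0.1034
straight: (16 − 17.955)²/17.955 = 3.822025/17.955 = 0.2129
right: (21 − 19.285)²/19.285 = 2.941225/19.285 = 0.1525
U-turn: (23 − 20.805)²/20.805 = 4.818025/20.805 = 0.2316
Sum = 0.700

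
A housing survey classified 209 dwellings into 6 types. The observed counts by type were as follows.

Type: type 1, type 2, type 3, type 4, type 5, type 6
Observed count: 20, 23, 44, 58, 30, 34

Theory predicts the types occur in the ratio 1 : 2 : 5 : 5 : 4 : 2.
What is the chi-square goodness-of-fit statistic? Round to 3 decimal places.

20.773

Ratio total = 19. Expected counts: 209×1/19 = 11, 209×2/19 = 22, 209×5/19 = 55, 209×5/19 = 55, 209×4/19 = 44, 209×2/19 = 22.
χ² = (20−11)²/11 + (23−22)²/22 + (44−55)²/55 + (58−55)²/55 + (30−44)²/44 + (34−22)²/22
   = 7.3636 + 0.0455 + 2.2000 + 0.1636 + 4.4545 + 6.5455
Sum = 20.773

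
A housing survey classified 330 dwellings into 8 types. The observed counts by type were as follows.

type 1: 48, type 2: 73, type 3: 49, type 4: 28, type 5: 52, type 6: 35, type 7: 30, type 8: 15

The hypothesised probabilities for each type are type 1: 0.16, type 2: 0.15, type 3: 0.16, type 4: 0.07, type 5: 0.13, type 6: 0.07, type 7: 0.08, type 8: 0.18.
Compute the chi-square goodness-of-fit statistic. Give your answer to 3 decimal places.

54.645

Expected counts E_i = n·p_i: 330×0.16 = 52.8, 330×0.15 = 49.5, 330×0.16 = 52.8, 330×0.07 = 23.1, 330×0.13 = 42.9, 330×0.07 = 23.1, 330×0.08 = 26.4, 330×0.18 = 59.4.
cat         O        E   (O−E)²/E
type 1     48     52.8     0.4364
type 2     73     49.5    11.1566
type 3     49     52.8     0.2735
type 4     28     23.1     1.0394
type 5     52     42.9     1.9303
type 6     35     23.1     6.1303
type 7     30     26.4     0.4909
type 8     15     59.4    33.1879
Sum = 54.645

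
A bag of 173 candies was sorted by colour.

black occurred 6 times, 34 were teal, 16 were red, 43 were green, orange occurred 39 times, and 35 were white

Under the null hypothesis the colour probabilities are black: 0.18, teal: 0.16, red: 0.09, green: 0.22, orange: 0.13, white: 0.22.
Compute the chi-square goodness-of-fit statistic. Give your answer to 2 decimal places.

Expected counts E_i = n·p_i: 173×0.18 = 31.14, 173×0.16 = 27.68, 173×0.09 = 15.57, 173×0.22 = 38.06, 173×0.13 = 22.49, 173×0.22 = 38.06.
χ² = (6−31.14)²/31.14 + (34−27.68)²/27.68 + (16−15.57)²/15.57 + (43−38.06)²/38.06 + (39−22.49)²/22.49 + (35−38.06)²/38.06
   = 20.296 + 1.443 + 0.012 + 0.641 + 12.120 + 0.246
Sum = 34.76

34.76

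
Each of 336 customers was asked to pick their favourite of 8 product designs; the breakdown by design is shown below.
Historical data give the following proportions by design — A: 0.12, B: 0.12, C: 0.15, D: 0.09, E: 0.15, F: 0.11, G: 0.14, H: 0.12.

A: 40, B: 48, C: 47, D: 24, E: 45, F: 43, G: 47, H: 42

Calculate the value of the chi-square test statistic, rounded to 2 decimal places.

4.62

Expected counts E_i = n·p_i: 336×0.12 = 40.32, 336×0.12 = 40.32, 336×0.15 = 50.4, 336×0.09 = 30.24, 336×0.15 = 50.4, 336×0.11 = 36.96, 336×0.14 = 47.04, 336×0.12 = 40.32.
χ² = (40−40.32)²/40.32 + (48−40.32)²/40.32 + (47−50.4)²/50.4 + (24−30.24)²/30.24 + (45−50.4)²/50.4 + (43−36.96)²/36.96 + (47−47.04)²/47.04 + (42−40.32)²/40.32
   = 0.003 + 1.463 + 0.229 + 1.288 + 0.579 + 0.987 + 0.000 + 0.070
Sum = 4.62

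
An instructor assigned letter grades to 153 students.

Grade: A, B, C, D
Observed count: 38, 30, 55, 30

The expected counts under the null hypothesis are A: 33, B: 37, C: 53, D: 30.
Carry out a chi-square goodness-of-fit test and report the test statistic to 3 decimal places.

2.157

cat         O        E   (O−E)²/E
A          38       33     0.7576
B          30       37     1.3243
C          55       53     0.0755
D          30       30     0.0000
Sum = 2.157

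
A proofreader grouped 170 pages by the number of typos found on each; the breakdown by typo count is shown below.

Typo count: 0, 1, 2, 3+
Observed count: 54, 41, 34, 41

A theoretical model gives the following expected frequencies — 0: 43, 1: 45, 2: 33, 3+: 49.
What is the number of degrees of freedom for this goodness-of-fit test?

There are k = 4 categories and no parameters were estimated from the data, so df = 4 − 1 = 3.

3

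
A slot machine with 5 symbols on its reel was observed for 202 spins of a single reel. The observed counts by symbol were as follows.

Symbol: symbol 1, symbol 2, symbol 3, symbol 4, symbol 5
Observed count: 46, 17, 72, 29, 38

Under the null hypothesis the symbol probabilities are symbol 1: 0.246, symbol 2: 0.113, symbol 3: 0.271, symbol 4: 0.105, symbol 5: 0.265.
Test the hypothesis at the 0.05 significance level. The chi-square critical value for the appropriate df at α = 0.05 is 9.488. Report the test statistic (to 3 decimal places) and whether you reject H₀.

14.569; reject

Expected counts E_i = n·p_i: 202×0.246 = 49.692, 202×0.113 = 22.826, 202×0.271 = 54.742, 202×0.105 = 21.21, 202×0.265 = 53.53.
symbol 1: (46 − 49.692)²/49.692 = 13.630864/49.692 = 0.2743
symbol 2: (17 − 22.826)²/22.826 = 33.942276/22.826 = 1.4870
symbol 3: (72 − 54.742)²/54.742 = 297.838564/54.742 = 5.4408
symbol 4: (29 − 21.21)²/21.21 = 60.6841/21.21 = 2.8611
symbol 5: (38 − 53.53)²/53.53 = 241.1809/53.53 = 4.5055
Sum = 14.569
df = 4. Since 14.569 > 9.488, we reject H₀.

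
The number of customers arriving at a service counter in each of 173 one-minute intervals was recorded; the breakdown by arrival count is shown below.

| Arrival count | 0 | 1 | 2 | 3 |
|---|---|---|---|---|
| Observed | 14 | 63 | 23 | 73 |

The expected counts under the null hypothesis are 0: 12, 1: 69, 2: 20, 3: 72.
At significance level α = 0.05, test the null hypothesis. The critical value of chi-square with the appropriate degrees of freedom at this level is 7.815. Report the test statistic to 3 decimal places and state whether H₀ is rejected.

1.319; do not reject

0: (14 − 12)²/12 = 4/12 = 0.3333
1: (63 − 69)²/69 = 36/69 = 0.5217
2: (23 − 20)²/20 = 9/20 = 0.4500
3: (73 − 72)²/72 = 1/72 = 0.0139
Sum = 1.319
df = 3. Since 1.319 < 7.815, we do not reject H₀.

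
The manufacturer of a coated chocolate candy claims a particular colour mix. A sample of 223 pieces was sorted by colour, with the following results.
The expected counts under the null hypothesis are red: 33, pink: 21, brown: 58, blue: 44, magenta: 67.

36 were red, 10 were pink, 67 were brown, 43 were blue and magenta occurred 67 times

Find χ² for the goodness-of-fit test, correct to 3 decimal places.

red: (36 − 33)²/33 = 9/33 = 0.2727
pink: (10 − 21)²/21 = 121/21 = 5.7619
brown: (67 − 58)²/58 = 81/58 = 1.3966
blue: (43 − 44)²/44 = 1/44 = 0.0227
magenta: (67 − 67)²/67 = 0/67 = 0.0000
Sum = 7.454

7.454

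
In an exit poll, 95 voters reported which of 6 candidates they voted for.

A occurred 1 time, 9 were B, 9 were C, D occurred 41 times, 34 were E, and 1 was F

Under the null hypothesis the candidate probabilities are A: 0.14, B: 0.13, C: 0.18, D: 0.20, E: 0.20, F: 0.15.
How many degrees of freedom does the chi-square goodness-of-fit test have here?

5

There are k = 6 categories and no parameters were estimated from the data, so df = 6 − 1 = 5.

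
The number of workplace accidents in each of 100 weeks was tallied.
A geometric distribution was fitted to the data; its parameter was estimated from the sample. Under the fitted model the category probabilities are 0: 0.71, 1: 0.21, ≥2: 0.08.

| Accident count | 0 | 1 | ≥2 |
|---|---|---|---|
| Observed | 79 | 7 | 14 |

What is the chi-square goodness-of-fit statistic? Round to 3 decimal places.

14.735

Expected counts E_i = n·p_i: 100×0.71 = 71, 100×0.21 = 21, 100×0.08 = 8.
0: (79 − 71)²/71 = 64/71 = 0.9014
1: (7 − 21)²/21 = 196/21 = 9.3333
≥2: (14 − 8)²/8 = 36/8 = 4.5000
Sum = 14.735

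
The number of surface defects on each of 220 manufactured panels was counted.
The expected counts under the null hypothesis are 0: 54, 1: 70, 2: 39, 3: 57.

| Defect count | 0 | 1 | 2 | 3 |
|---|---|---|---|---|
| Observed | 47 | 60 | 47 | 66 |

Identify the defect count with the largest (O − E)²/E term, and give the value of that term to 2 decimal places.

2, 1.64

cat         O        E   (O−E)²/E
0          47       54      0.907
1          60       70      1.429
2          47       39      1.641
3          66       57      1.421
The largest term is for 2: 1.64.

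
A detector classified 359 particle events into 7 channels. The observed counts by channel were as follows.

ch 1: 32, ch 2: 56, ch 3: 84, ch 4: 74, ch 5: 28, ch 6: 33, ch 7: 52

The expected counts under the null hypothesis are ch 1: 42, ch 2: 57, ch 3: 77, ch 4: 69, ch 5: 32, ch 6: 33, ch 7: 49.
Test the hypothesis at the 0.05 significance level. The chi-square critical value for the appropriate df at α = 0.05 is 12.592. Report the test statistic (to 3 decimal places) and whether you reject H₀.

4.081; do not reject

χ² = (32−42)²/42 + (56−57)²/57 + (84−77)²/77 + (74−69)²/69 + (28−32)²/32 + (33−33)²/33 + (52−49)²/49
   = 2.3810 + 0.0175 + 0.6364 + 0.3623 + 0.5000 + 0.0000 + 0.1837
Sum = 4.081
df = 6. Since 4.081 < 12.592, we do not reject H₀.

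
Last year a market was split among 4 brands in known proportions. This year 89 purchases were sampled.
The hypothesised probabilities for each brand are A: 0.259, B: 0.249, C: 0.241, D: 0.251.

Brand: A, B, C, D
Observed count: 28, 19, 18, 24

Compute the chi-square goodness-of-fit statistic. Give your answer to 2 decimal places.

Expected counts E_i = n·p_i: 89×0.259 = 23.051, 89×0.249 = 22.161, 89×0.241 = 21.449, 89×0.251 = 22.339.
A: (28 − 23.051)²/23.051 = 24.492601/23.051 = 1.063
B: (19 − 22.161)²/22.161 = 9.991921/22.161 = 0.451
C: (18 − 21.449)²/21.449 = 11.895601/21.449 = 0.555
D: (24 − 22.339)²/22.339 = 2.758921/22.339 = 0.124
Sum = 2.19

2.19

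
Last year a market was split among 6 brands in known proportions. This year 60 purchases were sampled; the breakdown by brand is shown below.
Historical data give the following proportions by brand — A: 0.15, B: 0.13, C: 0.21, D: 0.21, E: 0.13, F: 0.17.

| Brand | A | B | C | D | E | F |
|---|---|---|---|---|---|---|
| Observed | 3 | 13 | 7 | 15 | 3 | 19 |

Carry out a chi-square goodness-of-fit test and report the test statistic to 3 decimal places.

Expected counts E_i = n·p_i: 60×0.15 = 9, 60×0.13 = 7.8, 60×0.21 = 12.6, 60×0.21 = 12.6, 60×0.13 = 7.8, 60×0.17 = 10.2.
cat         O        E   (O−E)²/E
A           3        9     4.0000
B          13      7.8     3.4667
C           7     12.6     2.4889
D          15     12.6     0.4571
E           3      7.8     2.9538
F          19     10.2     7.5922
Sum = 20.959

20.959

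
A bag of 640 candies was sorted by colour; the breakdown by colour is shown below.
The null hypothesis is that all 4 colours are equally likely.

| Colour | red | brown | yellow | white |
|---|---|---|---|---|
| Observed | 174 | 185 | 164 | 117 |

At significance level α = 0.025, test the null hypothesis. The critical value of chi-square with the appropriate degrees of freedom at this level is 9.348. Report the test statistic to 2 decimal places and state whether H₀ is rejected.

Expected count for each of the 4 categories: 640/4 = 160.
red: (174 − 160)²/160 = 196/160 = 1.225
brown: (185 − 160)²/160 = 625/160 = 3.906
yellow: (164 − 160)²/160 = 16/160 = 0.100
white: (117 − 160)²/160 = 1849/160 = 11.556
Sum = 16.79
df = 3. Since 16.79 > 9.348, we reject H₀.

16.79; reject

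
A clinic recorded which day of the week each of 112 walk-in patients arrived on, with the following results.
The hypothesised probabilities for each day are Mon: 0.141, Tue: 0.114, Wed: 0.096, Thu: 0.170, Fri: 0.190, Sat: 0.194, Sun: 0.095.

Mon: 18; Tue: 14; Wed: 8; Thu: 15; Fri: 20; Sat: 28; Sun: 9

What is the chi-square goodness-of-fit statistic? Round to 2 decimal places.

4.13

Expected counts E_i = n·p_i: 112×0.141 = 15.792, 112×0.114 = 12.768, 112×0.096 = 10.752, 112×0.170 = 19.04, 112×0.190 = 21.28, 112×0.194 = 21.728, 112×0.095 = 10.64.
Mon: (18 − 15.792)²/15.792 = 4.875264/15.792 = 0.309
Tue: (14 − 12.768)²/12.768 = 1.517824/12.768 = 0.119
Wed: (8 − 10.752)²/10.752 = 7.573504/10.752 = 0.704
Thu: (15 − 19.04)²/19.04 = 16.3216/19.04 = 0.857
Fri: (20 − 21.28)²/21.28 = 1.6384/21.28 = 0.077
Sat: (28 − 21.728)²/21.728 = 39.337984/21.728 = 1.810
Sun: (9 − 10.64)²/10.64 = 2.6896/10.64 = 0.253
Sum = 4.13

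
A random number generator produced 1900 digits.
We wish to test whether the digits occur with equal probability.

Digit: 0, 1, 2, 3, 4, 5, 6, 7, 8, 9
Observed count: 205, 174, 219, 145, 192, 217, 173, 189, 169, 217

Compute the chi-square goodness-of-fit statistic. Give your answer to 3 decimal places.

Expected count for each of the 10 categories: 1900/10 = 190.
0: (205 − 190)²/190 = 225/190 = 1.1842
1: (174 − 190)²/190 = 256/190 = 1.3474
2: (219 − 190)²/190 = 841/190 = 4.4263
3: (145 − 190)²/190 = 2025/190 = 10.6579
4: (192 − 190)²/190 = 4/190 = 0.0211
5: (217 − 190)²/190 = 729/190 = 3.8368
6: (173 − 190)²/190 = 289/190 = 1.5211
7: (189 − 190)²/190 = 1/190 = 0.0053
8: (169 − 190)²/190 = 441/190 = 2.3211
9: (217 − 190)²/190 = 729/190 = 3.8368
Sum = 29.158

29.158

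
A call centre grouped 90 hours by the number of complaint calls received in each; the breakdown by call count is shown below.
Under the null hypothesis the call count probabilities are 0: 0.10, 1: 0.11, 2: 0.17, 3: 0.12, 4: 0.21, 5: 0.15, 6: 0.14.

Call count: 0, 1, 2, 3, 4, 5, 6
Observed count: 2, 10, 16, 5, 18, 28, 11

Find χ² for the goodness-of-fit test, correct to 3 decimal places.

Expected counts E_i = n·p_i: 90×0.10 = 9, 90×0.11 = 9.9, 90×0.17 = 15.3, 90×0.12 = 10.8, 90×0.21 = 18.9, 90×0.15 = 13.5, 90×0.14 = 12.6.
χ² = (2−9)²/9 + (10−9.9)²/9.9 + (16−15.3)²/15.3 + (5−10.8)²/10.8 + (18−18.9)²/18.9 + (28−13.5)²/13.5 + (11−12.6)²/12.6
   = 5.4444 + 0.0010 + 0.0320 + 3.1148 + 0.0429 + 15.5741 + 0.2032
Sum = 24.412

24.412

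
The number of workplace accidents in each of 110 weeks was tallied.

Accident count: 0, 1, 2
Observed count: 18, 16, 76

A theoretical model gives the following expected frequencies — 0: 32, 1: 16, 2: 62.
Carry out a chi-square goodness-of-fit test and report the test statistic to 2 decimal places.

0: (18 − 32)²/32 = 196/32 = 6.125
1: (16 − 16)²/16 = 0/16 = 0.000
2: (76 − 62)²/62 = 196/62 = 3.161
Sum = 9.29

9.29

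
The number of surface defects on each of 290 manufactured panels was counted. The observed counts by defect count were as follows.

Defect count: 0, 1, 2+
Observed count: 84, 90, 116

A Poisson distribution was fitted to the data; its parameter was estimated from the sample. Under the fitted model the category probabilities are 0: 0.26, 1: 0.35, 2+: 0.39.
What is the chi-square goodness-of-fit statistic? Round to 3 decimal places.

Expected counts E_i = n·p_i: 290×0.26 = 75.4, 290×0.35 = 101.5, 290×0.39 = 113.1.
χ² = (84−75.4)²/75.4 + (90−101.5)²/101.5 + (116−113.1)²/113.1
   = 0.9809 + 1.3030 + 0.0744
Sum = 2.358

2.358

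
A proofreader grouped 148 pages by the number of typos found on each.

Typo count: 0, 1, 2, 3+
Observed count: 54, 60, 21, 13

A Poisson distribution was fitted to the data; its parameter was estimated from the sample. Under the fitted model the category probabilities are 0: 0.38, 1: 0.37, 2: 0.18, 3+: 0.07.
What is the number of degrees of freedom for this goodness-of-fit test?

2

There are k = 4 categories and 1 parameter estimated from the data, so df = 4 − 1 − 1 = 2.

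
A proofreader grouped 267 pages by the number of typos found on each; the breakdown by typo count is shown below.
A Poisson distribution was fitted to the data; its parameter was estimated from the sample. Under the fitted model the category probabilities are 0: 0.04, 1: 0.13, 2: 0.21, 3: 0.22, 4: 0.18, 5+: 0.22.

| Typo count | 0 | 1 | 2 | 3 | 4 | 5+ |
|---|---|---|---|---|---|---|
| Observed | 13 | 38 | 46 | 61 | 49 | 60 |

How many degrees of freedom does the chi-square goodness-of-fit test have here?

There are k = 6 categories and 1 parameter estimated from the data, so df = 6 − 1 − 1 = 4.

4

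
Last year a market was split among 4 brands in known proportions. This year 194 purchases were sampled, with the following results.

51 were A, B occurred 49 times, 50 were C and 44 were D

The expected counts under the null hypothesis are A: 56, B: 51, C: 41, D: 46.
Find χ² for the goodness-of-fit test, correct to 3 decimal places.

2.587

A: (51 − 56)²/56 = 25/56 = 0.4464
B: (49 − 51)²/51 = 4/51 = 0.0784
C: (50 − 41)²/41 = 81/41 = 1.9756
D: (44 − 46)²/46 = 4/46 = 0.0870
Sum = 2.587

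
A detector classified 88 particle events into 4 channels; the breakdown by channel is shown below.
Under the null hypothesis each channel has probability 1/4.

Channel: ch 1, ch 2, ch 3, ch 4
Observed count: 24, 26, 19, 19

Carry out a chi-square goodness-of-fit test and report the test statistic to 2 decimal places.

Expected count for each of the 4 categories: 88/4 = 22.
cat         O        E   (O−E)²/E
ch 1       24       22      0.182
ch 2       26       22      0.727
ch 3       19       22      0.409
ch 4       19       22      0.409
Sum = 1.73

1.73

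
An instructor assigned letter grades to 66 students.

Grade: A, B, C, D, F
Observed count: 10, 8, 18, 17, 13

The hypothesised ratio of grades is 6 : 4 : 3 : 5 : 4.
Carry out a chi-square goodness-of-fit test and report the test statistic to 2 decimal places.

Ratio total = 22. Expected counts: 66×6/22 = 18, 66×4/22 = 12, 66×3/22 = 9, 66×5/22 = 15, 66×4/22 = 12.
cat         O        E   (O−E)²/E
A          10       18      3.556
B           8       12      1.333
C          18        9      9.000
D          17       15      0.267
F          13       12      0.083
Sum = 14.24

14.24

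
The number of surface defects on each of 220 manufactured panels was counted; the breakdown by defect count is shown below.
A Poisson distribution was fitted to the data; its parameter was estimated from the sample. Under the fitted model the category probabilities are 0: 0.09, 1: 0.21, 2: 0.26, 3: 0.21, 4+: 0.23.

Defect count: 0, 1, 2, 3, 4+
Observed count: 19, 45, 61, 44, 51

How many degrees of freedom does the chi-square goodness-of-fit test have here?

3

There are k = 5 categories and 1 parameter estimated from the data, so df = 5 − 1 − 1 = 3.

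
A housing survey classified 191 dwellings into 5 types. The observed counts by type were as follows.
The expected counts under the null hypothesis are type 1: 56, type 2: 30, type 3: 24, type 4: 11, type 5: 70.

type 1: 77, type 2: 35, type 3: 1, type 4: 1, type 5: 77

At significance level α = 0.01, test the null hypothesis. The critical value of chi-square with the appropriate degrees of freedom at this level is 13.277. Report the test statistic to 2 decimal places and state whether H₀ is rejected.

type 1: (77 − 56)²/56 = 441/56 = 7.875
type 2: (35 − 30)²/30 = 25/30 = 0.833
type 3: (1 − 24)²/24 = 529/24 = 22.042
type 4: (1 − 11)²/11 = 100/11 = 9.091
type 5: (77 − 70)²/70 = 49/70 = 0.700
Sum = 40.54
df = 4. Since 40.54 > 13.277, we reject H₀.

40.54; reject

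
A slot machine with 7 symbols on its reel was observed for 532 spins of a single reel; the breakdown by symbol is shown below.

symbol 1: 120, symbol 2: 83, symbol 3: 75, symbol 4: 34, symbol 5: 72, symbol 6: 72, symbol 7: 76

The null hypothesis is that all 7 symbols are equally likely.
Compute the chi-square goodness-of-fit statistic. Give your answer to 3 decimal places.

49.763

Under H₀ each category has probability 1/7, so each expected count is 532/7 = 76.
cat           O        E   (O−E)²/E
symbol 1    120       76    25.4737
symbol 2     83       76     0.6447
symbol 3     75       76     0.0132
symbol 4     34       76    23.2105
symbol 5     72       76     0.2105
symbol 6     72       76     0.2105
symbol 7     76       76     0.0000
Sum = 49.763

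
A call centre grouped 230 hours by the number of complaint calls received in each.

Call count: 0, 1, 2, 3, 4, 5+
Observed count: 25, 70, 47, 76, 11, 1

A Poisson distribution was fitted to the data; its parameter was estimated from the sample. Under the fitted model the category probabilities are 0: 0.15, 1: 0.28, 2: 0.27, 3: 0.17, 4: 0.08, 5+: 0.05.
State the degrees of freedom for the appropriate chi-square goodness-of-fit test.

There are k = 6 categories and 1 parameter estimated from the data, so df = 6 − 1 − 1 = 4.

4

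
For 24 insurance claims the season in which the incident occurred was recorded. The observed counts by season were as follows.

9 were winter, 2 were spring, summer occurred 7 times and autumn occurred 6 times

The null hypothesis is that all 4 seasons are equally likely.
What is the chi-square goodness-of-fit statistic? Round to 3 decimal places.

Under H₀ each category has probability 1/4, so each expected count is 24/4 = 6.
winter: (9 − 6)²/6 = 9/6 = 1.5000
spring: (2 − 6)²/6 = 16/6 = 2.6667
summer: (7 − 6)²/6 = 1/6 = 0.1667
autumn: (6 − 6)²/6 = 0/6 = 0.0000
Sum = 4.333

4.333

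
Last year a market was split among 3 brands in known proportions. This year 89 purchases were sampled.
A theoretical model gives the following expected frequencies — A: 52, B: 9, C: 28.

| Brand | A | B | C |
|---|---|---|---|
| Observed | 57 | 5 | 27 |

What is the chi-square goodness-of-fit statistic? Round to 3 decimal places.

2.294

cat         O        E   (O−E)²/E
A          57       52     0.4808
B           5        9     1.7778
C          27       28     0.0357
Sum = 2.294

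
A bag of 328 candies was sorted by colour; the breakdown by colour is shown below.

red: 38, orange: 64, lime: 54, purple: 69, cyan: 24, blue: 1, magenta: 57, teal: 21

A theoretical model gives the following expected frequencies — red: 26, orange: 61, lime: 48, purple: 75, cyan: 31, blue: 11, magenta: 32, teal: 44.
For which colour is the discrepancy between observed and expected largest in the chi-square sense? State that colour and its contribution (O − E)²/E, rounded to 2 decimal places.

cat          O        E   (O−E)²/E
red         38       26      5.538
orange      64       61      0.148
lime        54       48      0.750
purple      69       75      0.480
cyan        24       31      1.581
blue         1       11      9.091
magenta     57       32     19.531
teal        21       44     12.023
The largest term is for magenta: 19.53.

magenta, 19.53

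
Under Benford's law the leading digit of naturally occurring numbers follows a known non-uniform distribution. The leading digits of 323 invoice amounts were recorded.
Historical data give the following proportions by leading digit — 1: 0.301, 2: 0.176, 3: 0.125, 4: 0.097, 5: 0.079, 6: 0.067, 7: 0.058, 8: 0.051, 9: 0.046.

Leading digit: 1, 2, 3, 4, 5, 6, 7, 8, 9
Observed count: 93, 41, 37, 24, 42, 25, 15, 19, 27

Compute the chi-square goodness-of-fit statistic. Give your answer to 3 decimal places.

28.822

Expected counts E_i = n·p_i: 323×0.301 = 97.223, 323×0.176 = 56.848, 323×0.125 = 40.375, 323×0.097 = 31.331, 323×0.079 = 25.517, 323×0.067 = 21.641, 323×0.058 = 18.734, 323×0.051 = 16.473, 323×0.046 = 14.858.
1: (93 − 97.223)²/97.223 = 17.833729/97.223 = 0.1834
2: (41 − 56.848)²/56.848 = 251.159104/56.848 = 4.4181
3: (37 − 40.375)²/40.375 = 11.390625/40.375 = 0.2821
4: (24 − 31.331)²/31.331 = 53.743561/31.331 = 1.7153
5: (42 − 25.517)²/25.517 = 271.689289/25.517 = 10.6474
6: (25 − 21.641)²/21.641 = 11.282881/21.641 = 0.5214
7: (15 − 18.734)²/18.734 = 13.942756/18.734 = 0.7442
8: (19 − 16.473)²/16.473 = 6.385729/16.473 = 0.3876
9: (27 − 14.858)²/14.858 = 147.428164/14.858 = 9.9225
Sum = 28.822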